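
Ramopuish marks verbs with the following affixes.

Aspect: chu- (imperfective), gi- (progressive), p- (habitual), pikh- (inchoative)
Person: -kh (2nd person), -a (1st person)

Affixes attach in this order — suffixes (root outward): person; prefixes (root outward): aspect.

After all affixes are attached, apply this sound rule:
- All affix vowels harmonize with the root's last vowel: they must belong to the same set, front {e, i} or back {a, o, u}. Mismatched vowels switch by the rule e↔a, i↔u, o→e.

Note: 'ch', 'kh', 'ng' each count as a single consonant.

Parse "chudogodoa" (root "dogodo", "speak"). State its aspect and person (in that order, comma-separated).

imperfective, 1st person

Segment: chu-dogodo-a.
aspect: chu- → imperfective.
person: -a → 1st person.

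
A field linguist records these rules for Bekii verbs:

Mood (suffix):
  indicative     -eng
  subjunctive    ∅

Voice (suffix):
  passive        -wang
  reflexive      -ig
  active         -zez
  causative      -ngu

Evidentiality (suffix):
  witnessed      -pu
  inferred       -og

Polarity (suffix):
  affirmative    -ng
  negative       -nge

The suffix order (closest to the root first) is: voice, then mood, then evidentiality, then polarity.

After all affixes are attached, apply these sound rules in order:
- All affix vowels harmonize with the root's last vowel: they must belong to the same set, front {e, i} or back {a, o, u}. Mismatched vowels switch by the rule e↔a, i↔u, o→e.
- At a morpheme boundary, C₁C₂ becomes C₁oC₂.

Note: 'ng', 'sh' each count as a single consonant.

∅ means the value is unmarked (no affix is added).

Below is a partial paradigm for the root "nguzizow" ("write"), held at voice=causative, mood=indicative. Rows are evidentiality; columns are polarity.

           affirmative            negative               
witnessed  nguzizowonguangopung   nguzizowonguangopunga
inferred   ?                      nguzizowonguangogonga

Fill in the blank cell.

Attach voice causative -ngu → nguzizowngu.
Attach mood indicative -eng → nguzizowngueng.
Attach evidentiality inferred -og → nguzizownguengog.
Attach polarity affirmative -ng → nguzizownguengogng.
Apply vowel harmony: nguzizownguengogng → nguzizownguangogng.
Apply epenthesis: nguzizownguangogng → nguzizowonguangogong.

nguzizowonguangogong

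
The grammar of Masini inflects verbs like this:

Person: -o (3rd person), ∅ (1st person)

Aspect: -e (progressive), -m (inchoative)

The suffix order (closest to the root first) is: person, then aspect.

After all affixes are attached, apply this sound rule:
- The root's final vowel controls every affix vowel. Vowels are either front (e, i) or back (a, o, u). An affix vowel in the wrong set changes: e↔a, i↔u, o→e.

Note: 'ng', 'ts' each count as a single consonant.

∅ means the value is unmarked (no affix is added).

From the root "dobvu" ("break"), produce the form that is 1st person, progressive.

dobvua

person = 1st person: zero marking, form stays dobvu.
Attach aspect progressive -e → dobvue.
Apply vowel harmony: dobvue → dobvua.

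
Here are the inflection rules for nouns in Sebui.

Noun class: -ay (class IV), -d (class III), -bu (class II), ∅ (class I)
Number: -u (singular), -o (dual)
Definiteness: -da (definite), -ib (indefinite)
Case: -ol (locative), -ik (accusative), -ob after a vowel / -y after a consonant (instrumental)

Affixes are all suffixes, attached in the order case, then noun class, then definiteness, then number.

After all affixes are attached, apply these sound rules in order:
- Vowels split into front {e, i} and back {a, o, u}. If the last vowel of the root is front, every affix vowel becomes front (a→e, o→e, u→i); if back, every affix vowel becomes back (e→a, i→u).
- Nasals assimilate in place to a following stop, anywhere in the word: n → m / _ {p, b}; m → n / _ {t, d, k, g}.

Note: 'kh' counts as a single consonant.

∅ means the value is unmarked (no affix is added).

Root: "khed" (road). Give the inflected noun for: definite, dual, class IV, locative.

Attach case locative -ol → khedol.
Attach noun class class IV -ay → khedolay.
Attach definiteness definite -da → khedolayda.
Attach number dual -o → khedolaydao.
Apply vowel harmony: khedolaydao → khedeleydee.
Nasal assimilation: no change.

khedeleydee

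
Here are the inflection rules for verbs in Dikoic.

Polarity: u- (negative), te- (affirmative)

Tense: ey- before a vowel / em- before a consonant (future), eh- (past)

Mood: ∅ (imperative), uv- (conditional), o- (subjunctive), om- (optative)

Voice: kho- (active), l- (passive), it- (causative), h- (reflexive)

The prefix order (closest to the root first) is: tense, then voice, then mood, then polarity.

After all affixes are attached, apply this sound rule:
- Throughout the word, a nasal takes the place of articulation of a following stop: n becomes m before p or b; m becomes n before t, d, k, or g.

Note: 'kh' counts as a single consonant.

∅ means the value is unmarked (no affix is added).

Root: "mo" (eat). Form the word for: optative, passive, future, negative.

Attach tense future em- (before consonant 'm') → emmo.
Attach voice passive l- → lemmo.
Attach mood optative om- → omlemmo.
Attach polarity negative u- → uomlemmo.
Nasal assimilation: no change.

uomlemmo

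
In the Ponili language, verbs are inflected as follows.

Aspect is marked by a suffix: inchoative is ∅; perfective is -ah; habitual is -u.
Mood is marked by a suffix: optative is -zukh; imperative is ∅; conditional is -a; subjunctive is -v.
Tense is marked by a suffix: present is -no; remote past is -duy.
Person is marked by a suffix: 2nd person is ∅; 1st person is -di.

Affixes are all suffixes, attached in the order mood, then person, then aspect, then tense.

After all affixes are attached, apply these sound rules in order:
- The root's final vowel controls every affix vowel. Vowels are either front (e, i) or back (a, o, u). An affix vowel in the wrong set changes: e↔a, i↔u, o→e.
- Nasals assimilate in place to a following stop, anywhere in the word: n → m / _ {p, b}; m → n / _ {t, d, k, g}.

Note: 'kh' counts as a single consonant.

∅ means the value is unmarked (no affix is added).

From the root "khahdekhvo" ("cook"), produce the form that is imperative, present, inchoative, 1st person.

khahdekhvoduno

mood = imperative: zero marking, form stays khahdekhvo.
Attach person 1st person -di → khahdekhvodi.
aspect = inchoative: zero marking, form stays khahdekhvodi.
Attach tense present -no → khahdekhvodino.
Apply vowel harmony: khahdekhvodino → khahdekhvoduno.
Nasal assimilation: no change.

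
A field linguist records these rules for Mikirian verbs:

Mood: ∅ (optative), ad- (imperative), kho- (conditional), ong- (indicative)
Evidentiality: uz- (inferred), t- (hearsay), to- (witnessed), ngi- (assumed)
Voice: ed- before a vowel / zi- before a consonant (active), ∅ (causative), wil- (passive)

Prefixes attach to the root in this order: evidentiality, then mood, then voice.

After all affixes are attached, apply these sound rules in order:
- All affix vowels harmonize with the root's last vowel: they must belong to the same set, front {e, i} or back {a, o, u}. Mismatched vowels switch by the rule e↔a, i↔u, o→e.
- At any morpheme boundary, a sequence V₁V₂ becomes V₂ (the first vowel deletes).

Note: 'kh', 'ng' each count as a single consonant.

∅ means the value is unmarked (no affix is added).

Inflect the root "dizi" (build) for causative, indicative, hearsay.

engtdizi

Attach evidentiality hearsay t- → tdizi.
Attach mood indicative ong- → ongtdizi.
voice = causative: zero marking, form stays ongtdizi.
Apply vowel harmony: ongtdizi → engtdizi.
Vowel deletion: no change.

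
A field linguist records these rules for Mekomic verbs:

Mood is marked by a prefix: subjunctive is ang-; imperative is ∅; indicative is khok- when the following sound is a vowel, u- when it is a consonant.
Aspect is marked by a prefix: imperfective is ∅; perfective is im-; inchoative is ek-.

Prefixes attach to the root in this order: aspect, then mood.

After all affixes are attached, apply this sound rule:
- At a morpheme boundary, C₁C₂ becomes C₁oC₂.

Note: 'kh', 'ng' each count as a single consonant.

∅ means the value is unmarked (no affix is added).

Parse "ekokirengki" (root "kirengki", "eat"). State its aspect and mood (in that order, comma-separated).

Segment: ek-kirengki.
aspect: ek- → inchoative.
mood: ∅ → imperative.

inchoative, imperative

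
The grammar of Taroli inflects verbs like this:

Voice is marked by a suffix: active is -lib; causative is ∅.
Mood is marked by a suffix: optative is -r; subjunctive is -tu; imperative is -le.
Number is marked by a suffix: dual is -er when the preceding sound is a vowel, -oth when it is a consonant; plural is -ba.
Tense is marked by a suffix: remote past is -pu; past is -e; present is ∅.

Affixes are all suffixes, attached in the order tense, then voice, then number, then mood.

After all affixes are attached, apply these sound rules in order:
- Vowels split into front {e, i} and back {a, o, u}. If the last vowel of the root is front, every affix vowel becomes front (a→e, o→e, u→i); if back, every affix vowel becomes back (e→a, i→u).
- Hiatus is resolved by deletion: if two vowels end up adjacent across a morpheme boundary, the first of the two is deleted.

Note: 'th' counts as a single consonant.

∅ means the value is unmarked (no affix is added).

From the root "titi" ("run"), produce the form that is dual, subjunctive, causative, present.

titerti

tense = present: zero marking, form stays titi.
voice = causative: zero marking, form stays titi.
Attach number dual -er (after vowel 'i') → titier.
Attach mood subjunctive -tu → titiertu.
Apply vowel harmony: titiertu → titierti.
Apply vowel deletion: titierti → titerti.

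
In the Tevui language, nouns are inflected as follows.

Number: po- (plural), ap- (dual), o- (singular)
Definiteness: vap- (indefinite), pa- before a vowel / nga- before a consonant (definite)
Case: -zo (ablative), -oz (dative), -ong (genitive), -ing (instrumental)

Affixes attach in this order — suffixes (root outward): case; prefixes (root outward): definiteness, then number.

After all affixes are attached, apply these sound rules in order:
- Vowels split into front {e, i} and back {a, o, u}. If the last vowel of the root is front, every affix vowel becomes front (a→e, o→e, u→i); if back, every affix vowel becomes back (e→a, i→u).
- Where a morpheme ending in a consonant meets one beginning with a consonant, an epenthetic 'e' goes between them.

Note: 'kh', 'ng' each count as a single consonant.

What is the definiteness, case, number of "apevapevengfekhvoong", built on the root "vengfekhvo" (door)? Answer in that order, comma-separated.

Segment: ap-vap-vengfekhvo-ong.
definiteness: vap- → indefinite.
case: -ong → genitive.
number: ap- → dual.

indefinite, genitive, dual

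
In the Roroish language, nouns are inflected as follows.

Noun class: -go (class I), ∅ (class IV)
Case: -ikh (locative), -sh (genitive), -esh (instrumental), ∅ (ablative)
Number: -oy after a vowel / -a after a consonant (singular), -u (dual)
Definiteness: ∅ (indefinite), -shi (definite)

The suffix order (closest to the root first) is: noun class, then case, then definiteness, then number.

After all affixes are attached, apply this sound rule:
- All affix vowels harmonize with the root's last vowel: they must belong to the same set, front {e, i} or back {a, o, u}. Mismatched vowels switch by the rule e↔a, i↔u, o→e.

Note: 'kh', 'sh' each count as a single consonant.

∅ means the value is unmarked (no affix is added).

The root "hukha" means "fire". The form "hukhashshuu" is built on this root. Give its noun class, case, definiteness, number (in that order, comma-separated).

Segment: hukha-sh-shi-u.
noun class: ∅ → class IV.
case: -sh → genitive.
definiteness: -shi → definite.
number: -u → dual.

class IV, genitive, definite, dual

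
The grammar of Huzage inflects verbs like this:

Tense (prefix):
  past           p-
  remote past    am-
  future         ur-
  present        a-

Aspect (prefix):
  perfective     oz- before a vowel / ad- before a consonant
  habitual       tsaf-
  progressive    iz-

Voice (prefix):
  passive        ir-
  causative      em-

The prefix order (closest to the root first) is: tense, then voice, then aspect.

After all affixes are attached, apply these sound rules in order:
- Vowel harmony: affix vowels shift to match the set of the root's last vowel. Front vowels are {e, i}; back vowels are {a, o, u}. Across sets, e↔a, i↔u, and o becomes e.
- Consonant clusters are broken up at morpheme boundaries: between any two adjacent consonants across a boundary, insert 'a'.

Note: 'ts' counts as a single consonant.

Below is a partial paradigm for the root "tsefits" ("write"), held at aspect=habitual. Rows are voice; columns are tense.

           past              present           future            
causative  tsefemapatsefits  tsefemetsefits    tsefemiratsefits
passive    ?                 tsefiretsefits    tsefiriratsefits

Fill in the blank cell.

tsefirapatsefits

Attach tense past p- → ptsefits.
Attach voice passive ir- → irptsefits.
Attach aspect habitual tsaf- → tsafirptsefits.
Apply vowel harmony: tsafirptsefits → tsefirptsefits.
Apply epenthesis: tsefirptsefits → tsefirapatsefits.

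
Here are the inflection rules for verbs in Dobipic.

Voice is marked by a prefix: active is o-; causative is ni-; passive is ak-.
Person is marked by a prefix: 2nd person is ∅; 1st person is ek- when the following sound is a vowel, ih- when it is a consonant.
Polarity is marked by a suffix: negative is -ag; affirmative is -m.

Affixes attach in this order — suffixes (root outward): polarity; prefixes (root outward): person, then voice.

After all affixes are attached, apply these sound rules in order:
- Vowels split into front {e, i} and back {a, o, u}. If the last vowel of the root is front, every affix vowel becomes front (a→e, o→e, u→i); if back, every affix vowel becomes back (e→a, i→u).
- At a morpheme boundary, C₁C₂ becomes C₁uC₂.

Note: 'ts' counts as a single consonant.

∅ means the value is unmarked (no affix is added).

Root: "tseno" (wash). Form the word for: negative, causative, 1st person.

Attach polarity negative -ag → tsenoag.
Attach person 1st person ih- (before consonant 'ts') → ihtsenoag.
Attach voice causative ni- → niihtsenoag.
Apply vowel harmony: niihtsenoag → nuuhtsenoag.
Apply epenthesis: nuuhtsenoag → nuuhutsenoag.

nuuhutsenoag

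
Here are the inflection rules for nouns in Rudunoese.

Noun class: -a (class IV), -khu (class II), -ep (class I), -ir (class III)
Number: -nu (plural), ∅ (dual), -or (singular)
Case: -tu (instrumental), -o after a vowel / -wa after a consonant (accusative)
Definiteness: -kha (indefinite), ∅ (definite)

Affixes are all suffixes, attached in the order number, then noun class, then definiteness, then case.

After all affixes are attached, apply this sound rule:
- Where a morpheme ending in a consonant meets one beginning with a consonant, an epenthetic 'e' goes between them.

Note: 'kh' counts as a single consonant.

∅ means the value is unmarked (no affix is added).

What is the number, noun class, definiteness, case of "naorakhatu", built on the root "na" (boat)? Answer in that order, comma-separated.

Segment: na-or-a-kha-tu.
number: -or → singular.
noun class: -a → class IV.
definiteness: -kha → indefinite.
case: -tu → instrumental.

singular, class IV, indefinite, instrumental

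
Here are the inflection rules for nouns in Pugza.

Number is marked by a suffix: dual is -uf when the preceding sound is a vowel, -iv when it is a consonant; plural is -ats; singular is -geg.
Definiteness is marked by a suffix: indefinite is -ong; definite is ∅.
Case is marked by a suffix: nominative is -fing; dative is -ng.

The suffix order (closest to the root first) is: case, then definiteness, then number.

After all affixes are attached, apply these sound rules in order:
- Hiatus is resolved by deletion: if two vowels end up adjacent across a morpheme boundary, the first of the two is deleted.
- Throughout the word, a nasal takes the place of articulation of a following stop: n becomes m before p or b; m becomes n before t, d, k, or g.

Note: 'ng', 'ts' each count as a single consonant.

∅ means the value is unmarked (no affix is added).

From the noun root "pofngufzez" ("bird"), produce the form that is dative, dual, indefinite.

Attach case dative -ng → pofngufzezng.
Attach definiteness indefinite -ong → pofngufzezngong.
Attach number dual -iv (after consonant 'ng') → pofngufzezngongiv.
Vowel deletion: no change.
Nasal assimilation: no change.

pofngufzezngongiv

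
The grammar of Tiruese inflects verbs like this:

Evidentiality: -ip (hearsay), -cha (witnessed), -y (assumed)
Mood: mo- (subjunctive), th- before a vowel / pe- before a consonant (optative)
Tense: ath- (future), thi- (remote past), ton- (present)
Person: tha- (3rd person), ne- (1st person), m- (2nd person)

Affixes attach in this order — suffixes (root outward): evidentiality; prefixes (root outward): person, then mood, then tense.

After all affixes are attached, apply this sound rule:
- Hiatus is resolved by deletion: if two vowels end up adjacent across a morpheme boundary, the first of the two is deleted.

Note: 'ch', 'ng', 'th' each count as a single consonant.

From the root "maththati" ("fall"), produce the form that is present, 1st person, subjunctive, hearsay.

Attach person 1st person ne- → nemaththati.
Attach mood subjunctive mo- → monemaththati.
Attach evidentiality hearsay -ip → monemaththatiip.
Attach tense present ton- → tonmonemaththatiip.
Apply vowel deletion: tonmonemaththatiip → tonmonemaththatip.

tonmonemaththatip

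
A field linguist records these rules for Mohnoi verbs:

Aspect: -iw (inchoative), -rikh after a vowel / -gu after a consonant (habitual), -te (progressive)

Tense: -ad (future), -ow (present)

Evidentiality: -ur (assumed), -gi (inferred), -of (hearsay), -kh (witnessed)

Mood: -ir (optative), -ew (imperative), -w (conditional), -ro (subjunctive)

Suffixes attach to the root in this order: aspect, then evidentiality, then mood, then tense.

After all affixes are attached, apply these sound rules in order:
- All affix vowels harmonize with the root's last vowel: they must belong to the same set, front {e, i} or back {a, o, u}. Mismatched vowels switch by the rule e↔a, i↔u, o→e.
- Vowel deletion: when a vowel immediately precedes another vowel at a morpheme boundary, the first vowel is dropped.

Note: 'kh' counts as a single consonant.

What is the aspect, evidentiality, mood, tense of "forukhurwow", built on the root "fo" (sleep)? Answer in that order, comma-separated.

Segment: fo-rikh-ur-w-ow.
aspect: -rikh/gu → habitual.
evidentiality: -ur → assumed.
mood: -w → conditional.
tense: -ow → present.

habitual, assumed, conditional, present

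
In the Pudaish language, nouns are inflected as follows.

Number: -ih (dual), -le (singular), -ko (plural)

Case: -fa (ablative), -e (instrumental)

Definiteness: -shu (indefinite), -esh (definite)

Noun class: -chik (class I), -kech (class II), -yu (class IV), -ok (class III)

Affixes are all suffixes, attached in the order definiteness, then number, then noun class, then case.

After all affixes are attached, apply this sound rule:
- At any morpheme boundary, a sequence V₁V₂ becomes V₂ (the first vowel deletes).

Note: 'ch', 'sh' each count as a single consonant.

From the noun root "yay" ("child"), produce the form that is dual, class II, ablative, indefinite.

Attach definiteness indefinite -shu → yayshu.
Attach number dual -ih → yayshuih.
Attach noun class class II -kech → yayshuihkech.
Attach case ablative -fa → yayshuihkechfa.
Apply vowel deletion: yayshuihkechfa → yayshihkechfa.

yayshihkechfa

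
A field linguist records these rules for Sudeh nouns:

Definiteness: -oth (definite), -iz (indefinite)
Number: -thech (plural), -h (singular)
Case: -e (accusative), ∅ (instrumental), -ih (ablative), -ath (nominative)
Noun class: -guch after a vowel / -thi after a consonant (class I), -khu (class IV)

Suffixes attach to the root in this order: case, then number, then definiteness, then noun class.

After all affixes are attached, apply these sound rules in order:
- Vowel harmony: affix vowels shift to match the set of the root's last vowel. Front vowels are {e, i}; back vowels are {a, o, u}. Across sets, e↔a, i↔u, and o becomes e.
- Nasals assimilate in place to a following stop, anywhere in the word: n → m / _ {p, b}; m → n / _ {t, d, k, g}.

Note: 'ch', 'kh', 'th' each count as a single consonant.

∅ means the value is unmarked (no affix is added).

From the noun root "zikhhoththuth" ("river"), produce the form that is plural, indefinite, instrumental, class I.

zikhhoththuththachuzthu

case = instrumental: zero marking, form stays zikhhoththuth.
Attach number plural -thech → zikhhoththuththech.
Attach definiteness indefinite -iz → zikhhoththuththechiz.
Attach noun class class I -thi (after consonant 'z') → zikhhoththuththechizthi.
Apply vowel harmony: zikhhoththuththechizthi → zikhhoththuththachuzthu.
Nasal assimilation: no change.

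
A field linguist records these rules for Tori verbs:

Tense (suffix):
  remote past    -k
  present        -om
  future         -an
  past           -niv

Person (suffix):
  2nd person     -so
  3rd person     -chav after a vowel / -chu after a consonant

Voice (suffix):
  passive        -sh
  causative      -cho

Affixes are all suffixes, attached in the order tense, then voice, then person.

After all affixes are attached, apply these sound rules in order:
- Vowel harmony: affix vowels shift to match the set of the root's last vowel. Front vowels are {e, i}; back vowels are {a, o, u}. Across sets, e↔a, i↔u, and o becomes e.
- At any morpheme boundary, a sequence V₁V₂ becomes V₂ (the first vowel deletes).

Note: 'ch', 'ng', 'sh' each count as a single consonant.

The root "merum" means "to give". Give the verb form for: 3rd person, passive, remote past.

Attach tense remote past -k → merumk.
Attach voice passive -sh → merumksh.
Attach person 3rd person -chu (after consonant 'sh') → merumkshchu.
Vowel harmony: no change.
Vowel deletion: no change.

merumkshchu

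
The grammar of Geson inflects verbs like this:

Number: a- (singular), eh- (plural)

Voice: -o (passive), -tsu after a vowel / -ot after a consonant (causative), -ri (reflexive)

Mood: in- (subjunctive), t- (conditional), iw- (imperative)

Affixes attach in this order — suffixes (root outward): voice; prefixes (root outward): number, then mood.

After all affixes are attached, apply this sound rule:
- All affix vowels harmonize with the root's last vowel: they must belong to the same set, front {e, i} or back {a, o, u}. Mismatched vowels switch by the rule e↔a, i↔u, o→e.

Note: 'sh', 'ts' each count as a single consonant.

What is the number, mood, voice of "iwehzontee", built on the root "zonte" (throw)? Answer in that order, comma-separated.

Segment: iw-eh-zonte-o.
number: eh- → plural.
mood: iw- → imperative.
voice: -o → passive.

plural, imperative, passive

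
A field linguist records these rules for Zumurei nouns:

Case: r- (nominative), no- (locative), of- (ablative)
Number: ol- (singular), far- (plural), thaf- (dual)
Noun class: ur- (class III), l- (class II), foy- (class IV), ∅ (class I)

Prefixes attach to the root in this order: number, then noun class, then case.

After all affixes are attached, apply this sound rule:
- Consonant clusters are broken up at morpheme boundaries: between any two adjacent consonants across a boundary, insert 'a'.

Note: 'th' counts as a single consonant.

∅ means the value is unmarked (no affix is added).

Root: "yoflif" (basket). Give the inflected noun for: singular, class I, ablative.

ofolayoflif

Attach number singular ol- → olyoflif.
noun class = class I: zero marking, form stays olyoflif.
Attach case ablative of- → ofolyoflif.
Apply epenthesis: ofolyoflif → ofolayoflif.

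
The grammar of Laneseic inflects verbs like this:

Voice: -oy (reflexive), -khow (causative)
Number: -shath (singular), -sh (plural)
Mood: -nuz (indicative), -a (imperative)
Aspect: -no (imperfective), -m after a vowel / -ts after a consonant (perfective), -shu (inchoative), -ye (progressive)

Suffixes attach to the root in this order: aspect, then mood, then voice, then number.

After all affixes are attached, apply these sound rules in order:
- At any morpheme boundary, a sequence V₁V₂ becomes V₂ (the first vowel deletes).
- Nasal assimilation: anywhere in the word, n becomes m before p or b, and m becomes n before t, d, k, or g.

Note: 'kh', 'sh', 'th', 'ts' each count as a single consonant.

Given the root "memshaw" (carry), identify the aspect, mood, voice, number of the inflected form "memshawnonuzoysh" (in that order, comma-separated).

Segment: memshaw-no-nuz-oy-sh.
aspect: -no → imperfective.
mood: -nuz → indicative.
voice: -oy → reflexive.
number: -sh → plural.

imperfective, indicative, reflexive, plural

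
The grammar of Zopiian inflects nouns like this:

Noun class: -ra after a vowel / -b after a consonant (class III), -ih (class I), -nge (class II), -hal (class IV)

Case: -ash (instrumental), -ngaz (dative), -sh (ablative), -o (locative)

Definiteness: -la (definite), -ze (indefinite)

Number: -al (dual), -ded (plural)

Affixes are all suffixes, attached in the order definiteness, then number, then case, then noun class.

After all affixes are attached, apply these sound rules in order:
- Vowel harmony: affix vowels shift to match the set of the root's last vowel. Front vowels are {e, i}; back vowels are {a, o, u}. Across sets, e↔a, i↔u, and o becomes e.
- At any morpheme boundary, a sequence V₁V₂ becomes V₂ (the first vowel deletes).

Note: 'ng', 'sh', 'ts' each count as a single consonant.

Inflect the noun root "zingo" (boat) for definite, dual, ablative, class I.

zingolalshuh

Attach definiteness definite -la → zingola.
Attach number dual -al → zingolaal.
Attach case ablative -sh → zingolaalsh.
Attach noun class class I -ih → zingolaalshih.
Apply vowel harmony: zingolaalshih → zingolaalshuh.
Apply vowel deletion: zingolaalshuh → zingolalshuh.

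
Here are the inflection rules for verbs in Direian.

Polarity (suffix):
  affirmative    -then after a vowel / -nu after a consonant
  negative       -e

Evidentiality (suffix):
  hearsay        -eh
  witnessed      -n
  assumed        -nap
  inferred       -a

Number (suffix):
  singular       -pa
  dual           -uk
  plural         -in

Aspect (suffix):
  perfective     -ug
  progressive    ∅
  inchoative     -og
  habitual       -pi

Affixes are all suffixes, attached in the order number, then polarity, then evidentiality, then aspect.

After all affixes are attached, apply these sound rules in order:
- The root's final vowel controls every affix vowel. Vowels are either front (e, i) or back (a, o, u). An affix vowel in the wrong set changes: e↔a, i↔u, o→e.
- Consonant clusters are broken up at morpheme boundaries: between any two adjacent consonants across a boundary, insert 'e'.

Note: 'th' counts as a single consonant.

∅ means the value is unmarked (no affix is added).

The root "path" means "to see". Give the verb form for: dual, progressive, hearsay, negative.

Attach number dual -uk → pathuk.
Attach polarity negative -e → pathuke.
Attach evidentiality hearsay -eh → pathukeeh.
aspect = progressive: zero marking, form stays pathukeeh.
Apply vowel harmony: pathukeeh → pathukaah.
Epenthesis: no change.

pathukaah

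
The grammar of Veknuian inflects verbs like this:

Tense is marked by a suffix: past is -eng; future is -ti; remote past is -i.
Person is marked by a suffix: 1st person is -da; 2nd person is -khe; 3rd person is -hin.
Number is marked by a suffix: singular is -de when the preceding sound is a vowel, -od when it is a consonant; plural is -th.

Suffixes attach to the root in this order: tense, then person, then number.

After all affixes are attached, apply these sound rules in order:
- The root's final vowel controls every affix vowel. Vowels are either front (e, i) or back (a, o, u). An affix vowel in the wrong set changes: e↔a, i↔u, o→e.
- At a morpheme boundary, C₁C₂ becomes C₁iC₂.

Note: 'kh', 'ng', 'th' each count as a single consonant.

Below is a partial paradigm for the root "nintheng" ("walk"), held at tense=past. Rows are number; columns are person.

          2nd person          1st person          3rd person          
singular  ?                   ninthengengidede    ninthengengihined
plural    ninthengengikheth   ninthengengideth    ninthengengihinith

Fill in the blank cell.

Attach tense past -eng → ninthengeng.
Attach person 2nd person -khe → ninthengengkhe.
Attach number singular -de (after vowel 'e') → ninthengengkhede.
Vowel harmony: no change.
Apply epenthesis: ninthengengkhede → ninthengengikhede.

ninthengengikhede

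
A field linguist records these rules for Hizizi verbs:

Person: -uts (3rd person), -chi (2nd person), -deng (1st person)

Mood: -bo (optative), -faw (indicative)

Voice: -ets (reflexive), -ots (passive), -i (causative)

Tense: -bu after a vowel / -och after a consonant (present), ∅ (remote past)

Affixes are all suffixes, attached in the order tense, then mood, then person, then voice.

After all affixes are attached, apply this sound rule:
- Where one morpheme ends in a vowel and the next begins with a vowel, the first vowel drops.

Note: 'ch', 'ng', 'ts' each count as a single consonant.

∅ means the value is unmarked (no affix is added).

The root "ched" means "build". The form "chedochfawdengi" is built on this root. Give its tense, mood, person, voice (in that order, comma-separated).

present, indicative, 1st person, causative

Segment: ched-och-faw-deng-i.
tense: -bu/och → present.
mood: -faw → indicative.
person: -deng → 1st person.
voice: -i → causative.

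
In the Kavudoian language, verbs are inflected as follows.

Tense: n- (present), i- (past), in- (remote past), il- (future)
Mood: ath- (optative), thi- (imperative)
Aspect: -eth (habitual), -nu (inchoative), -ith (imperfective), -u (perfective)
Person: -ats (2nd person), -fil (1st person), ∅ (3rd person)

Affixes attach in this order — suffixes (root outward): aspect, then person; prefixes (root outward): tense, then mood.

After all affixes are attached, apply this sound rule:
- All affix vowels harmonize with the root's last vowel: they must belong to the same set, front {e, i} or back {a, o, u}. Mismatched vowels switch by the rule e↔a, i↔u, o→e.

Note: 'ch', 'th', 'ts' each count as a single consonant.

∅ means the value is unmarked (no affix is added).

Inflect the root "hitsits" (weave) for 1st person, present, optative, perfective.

ethnhitsitsifil

Attach tense present n- → nhitsits.
Attach mood optative ath- → athnhitsits.
Attach aspect perfective -u → athnhitsitsu.
Attach person 1st person -fil → athnhitsitsufil.
Apply vowel harmony: athnhitsitsufil → ethnhitsitsifil.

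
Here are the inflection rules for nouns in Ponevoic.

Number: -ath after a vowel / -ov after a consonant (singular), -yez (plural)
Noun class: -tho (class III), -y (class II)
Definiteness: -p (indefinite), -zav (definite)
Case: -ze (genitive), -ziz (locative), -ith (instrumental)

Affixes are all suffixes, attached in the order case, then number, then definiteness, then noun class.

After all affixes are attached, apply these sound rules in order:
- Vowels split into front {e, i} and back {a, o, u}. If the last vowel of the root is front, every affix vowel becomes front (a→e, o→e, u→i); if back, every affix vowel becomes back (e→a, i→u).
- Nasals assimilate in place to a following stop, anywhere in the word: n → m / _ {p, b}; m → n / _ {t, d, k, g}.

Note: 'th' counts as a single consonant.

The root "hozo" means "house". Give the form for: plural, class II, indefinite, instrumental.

hozouthyazpy

Attach case instrumental -ith → hozoith.
Attach number plural -yez → hozoithyez.
Attach definiteness indefinite -p → hozoithyezp.
Attach noun class class II -y → hozoithyezpy.
Apply vowel harmony: hozoithyezpy → hozouthyazpy.
Nasal assimilation: no change.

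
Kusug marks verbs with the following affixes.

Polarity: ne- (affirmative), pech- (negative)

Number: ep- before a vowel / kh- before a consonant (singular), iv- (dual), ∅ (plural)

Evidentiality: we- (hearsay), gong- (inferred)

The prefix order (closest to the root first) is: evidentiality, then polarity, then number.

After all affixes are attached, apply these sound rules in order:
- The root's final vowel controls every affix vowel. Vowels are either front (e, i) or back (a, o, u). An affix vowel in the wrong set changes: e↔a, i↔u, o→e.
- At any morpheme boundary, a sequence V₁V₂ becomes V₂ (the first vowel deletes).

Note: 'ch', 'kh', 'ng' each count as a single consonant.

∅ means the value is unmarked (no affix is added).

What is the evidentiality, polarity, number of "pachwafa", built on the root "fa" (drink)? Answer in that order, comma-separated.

Segment: pech-we-fa.
evidentiality: we- → hearsay.
polarity: pech- → negative.
number: ∅ → plural.

hearsay, negative, plural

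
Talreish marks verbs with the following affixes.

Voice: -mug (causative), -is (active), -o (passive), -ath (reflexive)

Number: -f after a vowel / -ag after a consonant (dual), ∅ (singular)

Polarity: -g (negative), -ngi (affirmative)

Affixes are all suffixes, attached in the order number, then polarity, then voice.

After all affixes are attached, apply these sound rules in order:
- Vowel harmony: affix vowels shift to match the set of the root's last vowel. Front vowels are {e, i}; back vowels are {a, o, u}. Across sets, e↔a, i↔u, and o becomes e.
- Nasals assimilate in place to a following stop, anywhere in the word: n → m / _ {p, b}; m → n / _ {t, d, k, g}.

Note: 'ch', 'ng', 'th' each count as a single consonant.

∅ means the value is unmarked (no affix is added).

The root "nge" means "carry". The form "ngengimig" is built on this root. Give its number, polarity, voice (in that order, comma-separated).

singular, affirmative, causative

Segment: nge-ngi-mug.
number: ∅ → singular.
polarity: -ngi → affirmative.
voice: -mug → causative.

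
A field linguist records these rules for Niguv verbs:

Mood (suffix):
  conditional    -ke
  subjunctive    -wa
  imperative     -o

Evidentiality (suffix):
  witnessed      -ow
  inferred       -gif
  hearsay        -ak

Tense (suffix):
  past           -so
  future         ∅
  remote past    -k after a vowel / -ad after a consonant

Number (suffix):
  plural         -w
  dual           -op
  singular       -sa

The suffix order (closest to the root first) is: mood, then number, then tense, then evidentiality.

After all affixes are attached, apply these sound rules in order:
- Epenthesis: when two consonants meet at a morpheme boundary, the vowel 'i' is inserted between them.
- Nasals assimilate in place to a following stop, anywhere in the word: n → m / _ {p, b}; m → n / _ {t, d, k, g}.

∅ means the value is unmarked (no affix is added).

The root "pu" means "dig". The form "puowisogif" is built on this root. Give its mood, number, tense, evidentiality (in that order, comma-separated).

Segment: pu-o-w-so-gif.
mood: -o → imperative.
number: -w → plural.
tense: -so → past.
evidentiality: -gif → inferred.

imperative, plural, past, inferred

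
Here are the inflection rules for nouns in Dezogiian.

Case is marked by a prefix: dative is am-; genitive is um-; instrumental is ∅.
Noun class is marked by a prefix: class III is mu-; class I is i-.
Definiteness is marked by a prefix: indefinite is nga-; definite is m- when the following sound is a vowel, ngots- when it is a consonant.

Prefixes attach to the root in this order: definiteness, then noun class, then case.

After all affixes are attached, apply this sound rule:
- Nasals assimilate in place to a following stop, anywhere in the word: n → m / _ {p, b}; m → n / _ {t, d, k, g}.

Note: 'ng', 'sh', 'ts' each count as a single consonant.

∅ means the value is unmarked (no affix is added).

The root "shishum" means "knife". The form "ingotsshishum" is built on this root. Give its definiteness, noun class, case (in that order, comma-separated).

Segment: i-ngots-shishum.
definiteness: m/ngots- → definite.
noun class: i- → class I.
case: ∅ → instrumental.

definite, class I, instrumental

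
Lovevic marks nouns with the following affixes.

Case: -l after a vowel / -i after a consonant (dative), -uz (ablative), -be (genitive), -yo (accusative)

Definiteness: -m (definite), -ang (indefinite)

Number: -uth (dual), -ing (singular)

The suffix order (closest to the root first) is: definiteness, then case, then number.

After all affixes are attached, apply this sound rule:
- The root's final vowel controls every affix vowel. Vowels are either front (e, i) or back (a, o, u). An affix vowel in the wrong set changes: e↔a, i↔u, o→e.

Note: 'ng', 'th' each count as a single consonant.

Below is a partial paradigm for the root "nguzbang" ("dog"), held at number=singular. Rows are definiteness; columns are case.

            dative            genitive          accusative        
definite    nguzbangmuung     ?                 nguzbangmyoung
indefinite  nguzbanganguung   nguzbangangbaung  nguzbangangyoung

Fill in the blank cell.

nguzbangmbaung

Attach definiteness definite -m → nguzbangm.
Attach case genitive -be → nguzbangmbe.
Attach number singular -ing → nguzbangmbeing.
Apply vowel harmony: nguzbangmbeing → nguzbangmbaung.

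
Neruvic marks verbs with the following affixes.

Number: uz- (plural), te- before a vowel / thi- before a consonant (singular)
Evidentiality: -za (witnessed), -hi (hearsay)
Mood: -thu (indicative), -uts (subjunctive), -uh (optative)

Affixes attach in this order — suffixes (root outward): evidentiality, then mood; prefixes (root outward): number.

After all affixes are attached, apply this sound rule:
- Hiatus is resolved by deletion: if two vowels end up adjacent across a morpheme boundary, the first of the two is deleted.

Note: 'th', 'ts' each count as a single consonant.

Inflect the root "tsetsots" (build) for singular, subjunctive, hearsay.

thitsetsotshuts

Attach number singular thi- (before consonant 'ts') → thitsetsots.
Attach evidentiality hearsay -hi → thitsetsotshi.
Attach mood subjunctive -uts → thitsetsotshiuts.
Apply vowel deletion: thitsetsotshiuts → thitsetsotshuts.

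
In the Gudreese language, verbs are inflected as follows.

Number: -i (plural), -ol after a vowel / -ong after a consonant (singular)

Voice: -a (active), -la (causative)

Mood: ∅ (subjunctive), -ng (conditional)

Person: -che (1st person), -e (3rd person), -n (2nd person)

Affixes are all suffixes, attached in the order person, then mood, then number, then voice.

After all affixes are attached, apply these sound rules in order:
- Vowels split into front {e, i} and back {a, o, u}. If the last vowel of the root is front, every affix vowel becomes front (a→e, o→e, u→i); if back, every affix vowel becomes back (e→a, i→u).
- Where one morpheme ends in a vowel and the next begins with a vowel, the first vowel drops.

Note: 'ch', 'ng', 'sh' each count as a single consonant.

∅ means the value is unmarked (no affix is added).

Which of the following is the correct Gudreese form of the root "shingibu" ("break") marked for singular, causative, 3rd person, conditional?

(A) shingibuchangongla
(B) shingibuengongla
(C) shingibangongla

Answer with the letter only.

C

Attach person 3rd person -e → shingibue.
Attach mood conditional -ng → shingibueng.
Attach number singular -ong (after consonant 'ng') → shingibuengong.
Attach voice causative -la → shingibuengongla.
Apply vowel harmony: shingibuengongla → shingibuangongla.
Apply vowel deletion: shingibuangongla → shingibangongla.
So the correct form is shingibangongla, option (C).
(A) shingibuchangongla is wrong: it uses 1st person instead of 3rd person for person.
(B) shingibuengongla is wrong: it fails to apply the sound rule(s).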